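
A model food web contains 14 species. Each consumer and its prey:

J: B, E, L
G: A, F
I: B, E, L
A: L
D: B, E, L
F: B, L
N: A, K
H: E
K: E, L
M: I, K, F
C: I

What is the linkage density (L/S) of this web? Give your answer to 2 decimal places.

L/S = 1.64

There are L = 23 links among S = 14 species.
L/S = 23/14 = 1.6429 ≈ 1.64.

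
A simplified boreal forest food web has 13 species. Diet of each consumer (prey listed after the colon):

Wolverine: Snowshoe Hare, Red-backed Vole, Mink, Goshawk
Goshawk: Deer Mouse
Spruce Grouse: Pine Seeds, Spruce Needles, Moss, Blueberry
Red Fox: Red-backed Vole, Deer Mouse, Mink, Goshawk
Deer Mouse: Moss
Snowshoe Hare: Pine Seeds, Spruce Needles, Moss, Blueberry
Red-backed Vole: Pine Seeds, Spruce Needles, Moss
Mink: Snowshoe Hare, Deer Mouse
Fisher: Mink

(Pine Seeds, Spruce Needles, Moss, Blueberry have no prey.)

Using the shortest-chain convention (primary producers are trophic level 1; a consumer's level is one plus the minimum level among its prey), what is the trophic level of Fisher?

Trophic level 4

Pine Seeds is a producer → level 1.
Snowshoe Hare eats Pine Seeds → level 2.
Mink eats Snowshoe Hare → level 3.
Fisher eats Mink → level 4.
No prey of Fisher is below level 3, so 4 is the minimum.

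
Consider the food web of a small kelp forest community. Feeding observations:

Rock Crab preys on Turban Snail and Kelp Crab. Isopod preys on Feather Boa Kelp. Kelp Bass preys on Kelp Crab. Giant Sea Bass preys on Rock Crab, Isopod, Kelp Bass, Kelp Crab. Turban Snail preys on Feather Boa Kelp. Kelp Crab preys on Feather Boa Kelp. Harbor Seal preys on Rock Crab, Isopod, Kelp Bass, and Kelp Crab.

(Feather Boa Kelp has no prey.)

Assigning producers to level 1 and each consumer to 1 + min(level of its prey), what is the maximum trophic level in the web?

3

Producers (level 1): Feather Boa Kelp.
Following each consumer down to its lowest-level prey: Feather Boa Kelp → Isopod → Harbor Seal (levels 1 through 3).
All prey of Harbor Seal (Isopod 2, Kelp Crab 2, Kelp Bass 3, Rock Crab 3) are at level 2 or above, so Harbor Seal is at level 1 + 2 = 3.
Every consumer has at least one prey at level 2 or below, so none exceeds level 3.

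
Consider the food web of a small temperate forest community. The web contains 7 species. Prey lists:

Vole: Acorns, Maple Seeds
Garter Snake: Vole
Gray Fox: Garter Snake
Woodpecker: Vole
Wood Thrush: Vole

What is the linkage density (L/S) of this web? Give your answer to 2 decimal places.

There are L = 6 links among S = 7 species.
L/S = 6/7 = 0.8571 ≈ 0.86.

L/S = 0.86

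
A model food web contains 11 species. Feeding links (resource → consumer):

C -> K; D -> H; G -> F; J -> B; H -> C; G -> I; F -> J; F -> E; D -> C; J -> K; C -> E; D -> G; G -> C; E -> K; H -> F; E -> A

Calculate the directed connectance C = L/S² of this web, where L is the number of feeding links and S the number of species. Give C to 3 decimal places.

C = 0.132

The web has S = 11 species and L = 16 feeding links.
C = L / S² = 16 / 121 = 0.1322 ≈ 0.132.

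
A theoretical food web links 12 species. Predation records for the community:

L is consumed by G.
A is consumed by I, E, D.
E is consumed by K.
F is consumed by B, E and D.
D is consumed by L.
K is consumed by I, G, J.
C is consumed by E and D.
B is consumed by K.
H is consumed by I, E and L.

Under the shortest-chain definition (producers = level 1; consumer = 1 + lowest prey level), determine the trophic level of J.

Trophic level 4

A is a producer → level 1.
E eats A → level 2.
K eats E → level 3.
J eats K → level 4.
No prey of J is below level 3, so 4 is the minimum.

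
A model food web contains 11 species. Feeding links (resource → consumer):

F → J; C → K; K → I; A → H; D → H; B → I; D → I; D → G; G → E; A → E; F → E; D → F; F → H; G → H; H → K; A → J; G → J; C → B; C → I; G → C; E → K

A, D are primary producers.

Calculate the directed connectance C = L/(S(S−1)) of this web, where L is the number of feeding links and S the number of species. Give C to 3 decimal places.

The web has S = 11 species and L = 21 feeding links.
C = L / (S(S−1)) = 21 / 110 = 0.1909 ≈ 0.191.

C = 0.191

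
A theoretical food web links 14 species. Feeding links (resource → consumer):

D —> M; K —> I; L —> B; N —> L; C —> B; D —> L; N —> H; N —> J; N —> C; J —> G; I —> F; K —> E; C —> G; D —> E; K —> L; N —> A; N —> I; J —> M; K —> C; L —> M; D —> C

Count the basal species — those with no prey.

Basal species (no prey listed): K, N, D.
Count: 3.

3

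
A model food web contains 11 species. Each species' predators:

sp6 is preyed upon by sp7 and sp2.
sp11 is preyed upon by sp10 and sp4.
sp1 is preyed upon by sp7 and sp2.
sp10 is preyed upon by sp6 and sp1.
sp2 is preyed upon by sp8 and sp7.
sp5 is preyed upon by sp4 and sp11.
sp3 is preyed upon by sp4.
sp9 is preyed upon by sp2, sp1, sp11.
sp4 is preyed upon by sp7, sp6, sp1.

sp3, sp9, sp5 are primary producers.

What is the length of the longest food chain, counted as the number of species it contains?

6 species

One longest chain: sp9 → sp11 → sp10 → sp1 → sp2 → sp7.
It has 6 species and 5 links.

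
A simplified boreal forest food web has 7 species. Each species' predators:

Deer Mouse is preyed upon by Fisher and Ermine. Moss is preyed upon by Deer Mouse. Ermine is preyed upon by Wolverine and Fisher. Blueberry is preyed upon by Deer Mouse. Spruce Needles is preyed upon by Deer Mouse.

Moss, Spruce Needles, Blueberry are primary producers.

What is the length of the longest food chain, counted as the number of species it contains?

One longest chain: Moss → Deer Mouse → Ermine → Fisher.
It has 4 species and 3 links.

4 species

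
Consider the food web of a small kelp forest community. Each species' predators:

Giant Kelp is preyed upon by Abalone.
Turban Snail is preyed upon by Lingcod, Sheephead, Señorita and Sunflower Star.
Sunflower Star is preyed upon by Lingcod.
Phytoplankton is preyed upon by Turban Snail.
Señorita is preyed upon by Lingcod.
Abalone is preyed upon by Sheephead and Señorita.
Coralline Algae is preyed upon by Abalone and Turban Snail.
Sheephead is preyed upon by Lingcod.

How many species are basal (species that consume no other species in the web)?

Basal species (no prey listed): Coralline Algae, Phytoplankton, Giant Kelp.
Count: 3.

3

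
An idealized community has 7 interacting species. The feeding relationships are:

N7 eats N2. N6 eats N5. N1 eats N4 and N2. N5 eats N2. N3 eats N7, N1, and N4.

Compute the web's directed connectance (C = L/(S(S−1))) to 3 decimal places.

C = 0.190

The web has S = 7 species and L = 8 feeding links.
C = L / (S(S−1)) = 8 / 42 = 0.1905 ≈ 0.190.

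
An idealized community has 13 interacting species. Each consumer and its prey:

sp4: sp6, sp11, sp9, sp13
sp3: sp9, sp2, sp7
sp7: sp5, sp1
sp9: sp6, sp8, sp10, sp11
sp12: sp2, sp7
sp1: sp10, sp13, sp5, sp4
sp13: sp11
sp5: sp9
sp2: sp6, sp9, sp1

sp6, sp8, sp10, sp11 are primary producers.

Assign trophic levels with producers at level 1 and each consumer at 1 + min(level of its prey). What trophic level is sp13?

sp11 is a producer → level 1.
sp13 eats sp11 → level 2.

Trophic level 2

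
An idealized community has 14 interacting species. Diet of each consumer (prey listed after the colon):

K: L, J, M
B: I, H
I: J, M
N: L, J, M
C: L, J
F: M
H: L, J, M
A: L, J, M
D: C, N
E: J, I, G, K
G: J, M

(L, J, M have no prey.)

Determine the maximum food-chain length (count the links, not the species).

2 links

One longest chain: L → H → B.
It has 3 species and 2 links.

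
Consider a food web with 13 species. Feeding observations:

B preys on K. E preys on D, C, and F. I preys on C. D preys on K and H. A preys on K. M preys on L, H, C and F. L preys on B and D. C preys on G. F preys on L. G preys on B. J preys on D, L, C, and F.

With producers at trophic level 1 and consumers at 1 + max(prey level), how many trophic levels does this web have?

5

Producers (level 1): K, H.
K → B → G → C → I gives I level 5.
No species has a prey at level 5, so no species reaches level 6.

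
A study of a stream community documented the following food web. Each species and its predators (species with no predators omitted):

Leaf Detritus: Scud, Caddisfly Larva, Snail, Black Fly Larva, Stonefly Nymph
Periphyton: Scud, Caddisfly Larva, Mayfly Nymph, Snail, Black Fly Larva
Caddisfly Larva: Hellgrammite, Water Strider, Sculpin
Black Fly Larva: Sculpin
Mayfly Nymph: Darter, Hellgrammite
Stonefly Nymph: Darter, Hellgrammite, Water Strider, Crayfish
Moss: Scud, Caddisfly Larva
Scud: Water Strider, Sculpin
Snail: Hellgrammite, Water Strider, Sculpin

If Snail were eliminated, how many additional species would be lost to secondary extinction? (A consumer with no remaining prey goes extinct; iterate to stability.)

0

Remove Snail.
Every predator of it retains at least one other prey: Hellgrammite still has Caddisfly Larva, Mayfly Nymph, Stonefly Nymph; Water Strider still has Scud, Caddisfly Larva, Stonefly Nymph; Sculpin still has Scud, Caddisfly Larva, Black Fly Larva.
No consumer loses all prey, so no secondary extinctions occur.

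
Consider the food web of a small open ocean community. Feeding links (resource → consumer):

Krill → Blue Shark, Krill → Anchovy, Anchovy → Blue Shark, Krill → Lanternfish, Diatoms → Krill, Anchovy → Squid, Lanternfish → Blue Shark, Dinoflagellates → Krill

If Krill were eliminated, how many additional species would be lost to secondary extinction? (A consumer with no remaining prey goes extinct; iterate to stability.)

Remove Krill.
Round 1: Anchovy (all prey gone), Lanternfish (all prey gone) → extinct.
Round 2: Squid (all prey gone), Blue Shark (all prey gone) → extinct.
No further losses. Total secondary extinctions: 4.

4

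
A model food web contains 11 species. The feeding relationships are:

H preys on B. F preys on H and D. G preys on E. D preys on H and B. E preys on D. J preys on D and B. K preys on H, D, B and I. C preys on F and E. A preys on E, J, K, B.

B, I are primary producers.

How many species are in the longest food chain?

5 species

One longest chain: B → H → D → E → G.
It has 5 species and 4 links.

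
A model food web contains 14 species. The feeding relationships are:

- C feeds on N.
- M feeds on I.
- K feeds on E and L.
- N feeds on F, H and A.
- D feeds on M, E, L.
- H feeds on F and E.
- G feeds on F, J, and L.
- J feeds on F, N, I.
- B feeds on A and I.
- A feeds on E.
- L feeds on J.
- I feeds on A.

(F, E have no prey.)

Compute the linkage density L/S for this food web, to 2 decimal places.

There are L = 23 links among S = 14 species.
L/S = 23/14 = 1.6429 ≈ 1.64.

L/S = 1.64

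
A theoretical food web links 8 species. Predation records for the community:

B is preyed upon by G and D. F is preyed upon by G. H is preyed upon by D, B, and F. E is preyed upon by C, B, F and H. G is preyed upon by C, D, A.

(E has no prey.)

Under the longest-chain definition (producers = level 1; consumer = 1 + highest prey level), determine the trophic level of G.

Trophic level 4

E is a producer → level 1.
H eats E → level 2.
B eats H (level 2); other prey at levels: E 1 → level 3.
G eats B (level 3); other prey at levels: F 3 → level 4.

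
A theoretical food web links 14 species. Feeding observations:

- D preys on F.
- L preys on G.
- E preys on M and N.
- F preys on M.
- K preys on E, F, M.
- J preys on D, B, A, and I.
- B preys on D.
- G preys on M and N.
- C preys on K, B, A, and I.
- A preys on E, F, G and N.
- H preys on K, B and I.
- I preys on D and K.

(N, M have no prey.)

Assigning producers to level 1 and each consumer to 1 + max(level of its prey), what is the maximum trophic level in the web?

5

Producers (level 1): N, M.
M → F → K → I → C gives C level 5.
No species has a prey at level 5, so no species reaches level 6.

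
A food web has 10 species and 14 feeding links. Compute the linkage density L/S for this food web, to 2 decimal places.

L/S = 1.40

There are L = 14 links among S = 10 species.
L/S = 14/10 = 1.4000 ≈ 1.40.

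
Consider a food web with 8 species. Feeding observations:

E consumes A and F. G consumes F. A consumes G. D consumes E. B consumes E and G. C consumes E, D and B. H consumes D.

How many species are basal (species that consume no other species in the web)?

Basal species (no prey listed): F.
Count: 1.

1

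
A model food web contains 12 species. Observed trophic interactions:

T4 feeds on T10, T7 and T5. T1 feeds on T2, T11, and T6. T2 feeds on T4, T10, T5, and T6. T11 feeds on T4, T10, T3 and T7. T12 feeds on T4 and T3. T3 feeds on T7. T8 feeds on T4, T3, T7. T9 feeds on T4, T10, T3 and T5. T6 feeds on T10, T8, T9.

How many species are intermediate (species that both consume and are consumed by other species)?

Intermediate species (has both prey and predators): T3, T4, T9, T8, T11, T6, T2.
Count: 7.

7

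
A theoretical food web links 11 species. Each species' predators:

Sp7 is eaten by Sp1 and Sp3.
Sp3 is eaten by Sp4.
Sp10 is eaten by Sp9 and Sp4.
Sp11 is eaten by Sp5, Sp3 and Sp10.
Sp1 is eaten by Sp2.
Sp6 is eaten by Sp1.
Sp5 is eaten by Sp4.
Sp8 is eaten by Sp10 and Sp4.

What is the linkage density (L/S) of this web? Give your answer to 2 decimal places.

L/S = 1.18

There are L = 13 links among S = 11 species.
L/S = 13/11 = 1.1818 ≈ 1.18.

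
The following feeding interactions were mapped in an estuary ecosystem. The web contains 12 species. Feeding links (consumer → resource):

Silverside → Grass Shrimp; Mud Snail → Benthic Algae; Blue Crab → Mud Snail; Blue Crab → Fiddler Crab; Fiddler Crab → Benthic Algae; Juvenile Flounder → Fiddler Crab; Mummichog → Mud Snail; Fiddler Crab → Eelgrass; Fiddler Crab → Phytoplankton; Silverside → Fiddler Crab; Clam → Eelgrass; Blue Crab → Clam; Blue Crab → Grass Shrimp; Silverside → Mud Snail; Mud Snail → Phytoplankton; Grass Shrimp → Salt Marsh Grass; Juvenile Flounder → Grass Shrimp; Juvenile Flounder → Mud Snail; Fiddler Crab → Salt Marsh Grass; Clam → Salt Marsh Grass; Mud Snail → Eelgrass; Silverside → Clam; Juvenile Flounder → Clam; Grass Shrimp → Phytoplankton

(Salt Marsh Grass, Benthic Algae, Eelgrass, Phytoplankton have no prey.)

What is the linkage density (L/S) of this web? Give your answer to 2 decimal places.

There are L = 24 links among S = 12 species.
L/S = 24/12 = 2.0000 ≈ 2.00.

L/S = 2.00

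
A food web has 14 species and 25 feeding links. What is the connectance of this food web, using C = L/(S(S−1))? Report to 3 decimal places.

The web has S = 14 species and L = 25 feeding links.
C = L / (S(S−1)) = 25 / 182 = 0.1374 ≈ 0.137.

C = 0.137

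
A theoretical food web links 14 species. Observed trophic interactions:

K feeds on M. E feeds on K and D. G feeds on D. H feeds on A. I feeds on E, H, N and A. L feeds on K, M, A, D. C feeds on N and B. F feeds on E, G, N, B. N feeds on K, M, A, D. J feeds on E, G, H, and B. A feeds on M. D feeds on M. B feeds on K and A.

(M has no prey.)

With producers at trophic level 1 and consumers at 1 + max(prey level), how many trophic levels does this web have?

4

Producers (level 1): M.
M → D → N → C gives C level 4.
No species has a prey at level 4, so no species reaches level 5.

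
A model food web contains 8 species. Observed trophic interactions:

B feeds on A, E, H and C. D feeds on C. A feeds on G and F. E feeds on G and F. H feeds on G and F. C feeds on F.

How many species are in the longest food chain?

One longest chain: F → C → B.
It has 3 species and 2 links.

3 species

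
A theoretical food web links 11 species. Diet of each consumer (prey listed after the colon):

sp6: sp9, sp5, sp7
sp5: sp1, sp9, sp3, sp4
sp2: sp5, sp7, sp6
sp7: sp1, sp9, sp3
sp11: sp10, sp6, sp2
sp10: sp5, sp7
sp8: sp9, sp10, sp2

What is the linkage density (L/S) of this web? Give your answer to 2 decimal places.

L/S = 1.91

There are L = 21 links among S = 11 species.
L/S = 21/11 = 1.9091 ≈ 1.91.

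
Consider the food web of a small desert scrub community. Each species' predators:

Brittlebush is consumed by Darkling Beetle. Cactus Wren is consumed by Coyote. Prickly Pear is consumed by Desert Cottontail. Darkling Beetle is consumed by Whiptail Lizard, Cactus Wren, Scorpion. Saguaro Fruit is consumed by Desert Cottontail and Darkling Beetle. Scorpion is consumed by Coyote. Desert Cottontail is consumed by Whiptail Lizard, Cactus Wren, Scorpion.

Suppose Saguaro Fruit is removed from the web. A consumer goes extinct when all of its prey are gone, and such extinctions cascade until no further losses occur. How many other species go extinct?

Remove Saguaro Fruit.
Every predator of it retains at least one other prey: Darkling Beetle still has Brittlebush; Desert Cottontail still has Prickly Pear.
No consumer loses all prey, so no secondary extinctions occur.

0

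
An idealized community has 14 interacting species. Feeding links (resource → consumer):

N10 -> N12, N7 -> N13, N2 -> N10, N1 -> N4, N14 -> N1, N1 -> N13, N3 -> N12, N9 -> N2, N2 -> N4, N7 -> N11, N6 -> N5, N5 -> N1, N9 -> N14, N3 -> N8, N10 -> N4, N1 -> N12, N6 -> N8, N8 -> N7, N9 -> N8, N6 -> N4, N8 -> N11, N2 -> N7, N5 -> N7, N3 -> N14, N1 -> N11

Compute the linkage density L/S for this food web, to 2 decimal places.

There are L = 25 links among S = 14 species.
L/S = 25/14 = 1.7857 ≈ 1.79.

L/S = 1.79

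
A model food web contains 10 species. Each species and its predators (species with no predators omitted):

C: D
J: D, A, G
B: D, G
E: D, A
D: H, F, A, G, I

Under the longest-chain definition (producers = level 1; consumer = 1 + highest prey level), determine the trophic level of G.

Trophic level 3

E is a producer → level 1.
D eats E (level 1); other prey at levels: B 1, J 1, C 1 → level 2.
G eats D (level 2); other prey at levels: B 1, J 1 → level 3.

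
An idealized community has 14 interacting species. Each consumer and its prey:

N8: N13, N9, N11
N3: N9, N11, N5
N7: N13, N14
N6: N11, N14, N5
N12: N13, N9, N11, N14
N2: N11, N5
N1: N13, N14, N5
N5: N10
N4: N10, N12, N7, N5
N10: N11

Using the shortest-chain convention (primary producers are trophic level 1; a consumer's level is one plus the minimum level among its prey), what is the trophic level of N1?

N13 is a producer → level 1.
N1 eats N13 → level 2.

Trophic level 2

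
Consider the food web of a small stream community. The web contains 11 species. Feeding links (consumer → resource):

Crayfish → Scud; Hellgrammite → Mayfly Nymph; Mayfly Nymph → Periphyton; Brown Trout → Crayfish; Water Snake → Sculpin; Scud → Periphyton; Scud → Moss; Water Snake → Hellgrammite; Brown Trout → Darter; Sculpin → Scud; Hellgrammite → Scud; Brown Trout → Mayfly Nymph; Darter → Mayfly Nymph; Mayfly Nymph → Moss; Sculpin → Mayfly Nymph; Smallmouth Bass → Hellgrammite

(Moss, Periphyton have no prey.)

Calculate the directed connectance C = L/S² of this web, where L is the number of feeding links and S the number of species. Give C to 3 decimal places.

C = 0.132

The web has S = 11 species and L = 16 feeding links.
C = L / S² = 16 / 121 = 0.1322 ≈ 0.132.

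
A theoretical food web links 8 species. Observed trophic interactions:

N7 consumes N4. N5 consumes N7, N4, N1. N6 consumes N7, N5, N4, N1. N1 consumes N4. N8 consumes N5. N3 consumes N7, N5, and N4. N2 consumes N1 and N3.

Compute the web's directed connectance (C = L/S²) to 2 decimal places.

The web has S = 8 species and L = 15 feeding links.
C = L / S² = 15 / 64 = 0.2344 ≈ 0.23.

C = 0.23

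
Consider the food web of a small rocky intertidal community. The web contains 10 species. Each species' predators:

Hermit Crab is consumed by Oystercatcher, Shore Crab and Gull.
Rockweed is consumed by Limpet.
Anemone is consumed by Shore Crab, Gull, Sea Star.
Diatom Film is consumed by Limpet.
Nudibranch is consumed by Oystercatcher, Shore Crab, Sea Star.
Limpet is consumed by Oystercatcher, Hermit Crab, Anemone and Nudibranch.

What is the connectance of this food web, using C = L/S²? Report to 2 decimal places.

C = 0.15

The web has S = 10 species and L = 15 feeding links.
C = L / S² = 15 / 100 = 0.1500 ≈ 0.15.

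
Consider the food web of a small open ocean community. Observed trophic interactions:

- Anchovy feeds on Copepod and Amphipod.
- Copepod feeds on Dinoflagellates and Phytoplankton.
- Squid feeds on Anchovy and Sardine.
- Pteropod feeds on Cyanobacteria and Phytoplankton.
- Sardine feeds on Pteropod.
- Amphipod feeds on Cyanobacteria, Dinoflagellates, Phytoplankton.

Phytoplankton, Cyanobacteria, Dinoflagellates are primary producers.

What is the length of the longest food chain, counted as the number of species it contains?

4 species

One longest chain: Phytoplankton → Copepod → Anchovy → Squid.
It has 4 species and 3 links.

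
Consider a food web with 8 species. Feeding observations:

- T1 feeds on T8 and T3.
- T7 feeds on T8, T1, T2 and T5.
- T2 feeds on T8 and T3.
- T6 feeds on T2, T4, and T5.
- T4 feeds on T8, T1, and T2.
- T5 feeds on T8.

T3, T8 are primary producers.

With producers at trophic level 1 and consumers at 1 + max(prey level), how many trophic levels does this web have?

Producers (level 1): T3, T8.
T3 → T2 → T4 → T6 gives T6 level 4.
No species has a prey at level 4, so no species reaches level 5.

4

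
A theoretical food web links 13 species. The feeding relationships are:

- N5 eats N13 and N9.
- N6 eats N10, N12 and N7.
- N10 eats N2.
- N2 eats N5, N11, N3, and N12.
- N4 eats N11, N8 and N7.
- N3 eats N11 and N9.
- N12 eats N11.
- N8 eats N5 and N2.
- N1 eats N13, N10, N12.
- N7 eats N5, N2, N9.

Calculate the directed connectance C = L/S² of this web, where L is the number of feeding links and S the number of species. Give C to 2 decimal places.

C = 0.14

The web has S = 13 species and L = 24 feeding links.
C = L / S² = 24 / 169 = 0.1420 ≈ 0.14.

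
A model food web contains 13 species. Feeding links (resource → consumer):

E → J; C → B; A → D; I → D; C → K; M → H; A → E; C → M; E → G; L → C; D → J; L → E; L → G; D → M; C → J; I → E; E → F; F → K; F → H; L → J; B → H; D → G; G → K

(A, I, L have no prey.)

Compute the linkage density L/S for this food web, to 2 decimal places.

L/S = 1.77

There are L = 23 links among S = 13 species.
L/S = 23/13 = 1.7692 ≈ 1.77.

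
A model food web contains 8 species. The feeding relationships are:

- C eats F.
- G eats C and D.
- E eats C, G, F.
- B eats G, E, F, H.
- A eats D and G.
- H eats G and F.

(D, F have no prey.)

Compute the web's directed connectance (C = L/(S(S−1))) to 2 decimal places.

C = 0.25

The web has S = 8 species and L = 14 feeding links.
C = L / (S(S−1)) = 14 / 56 = 0.2500 ≈ 0.25.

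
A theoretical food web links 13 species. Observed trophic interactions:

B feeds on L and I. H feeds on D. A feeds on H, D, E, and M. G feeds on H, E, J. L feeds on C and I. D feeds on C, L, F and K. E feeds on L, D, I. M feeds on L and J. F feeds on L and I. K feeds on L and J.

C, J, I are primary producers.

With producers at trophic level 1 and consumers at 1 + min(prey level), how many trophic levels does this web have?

Producers (level 1): C, J, I.
Following each consumer down to its lowest-level prey: C → D → H (levels 1 through 3).
All prey of H (D 2) are at level 2 or above, so H is at level 1 + 2 = 3.
Every consumer has at least one prey at level 2 or below, so none exceeds level 3.

3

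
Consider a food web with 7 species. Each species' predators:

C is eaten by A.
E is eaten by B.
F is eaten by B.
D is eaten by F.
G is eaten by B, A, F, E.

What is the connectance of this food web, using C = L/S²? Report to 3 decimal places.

The web has S = 7 species and L = 8 feeding links.
C = L / S² = 8 / 49 = 0.1633 ≈ 0.163.

C = 0.163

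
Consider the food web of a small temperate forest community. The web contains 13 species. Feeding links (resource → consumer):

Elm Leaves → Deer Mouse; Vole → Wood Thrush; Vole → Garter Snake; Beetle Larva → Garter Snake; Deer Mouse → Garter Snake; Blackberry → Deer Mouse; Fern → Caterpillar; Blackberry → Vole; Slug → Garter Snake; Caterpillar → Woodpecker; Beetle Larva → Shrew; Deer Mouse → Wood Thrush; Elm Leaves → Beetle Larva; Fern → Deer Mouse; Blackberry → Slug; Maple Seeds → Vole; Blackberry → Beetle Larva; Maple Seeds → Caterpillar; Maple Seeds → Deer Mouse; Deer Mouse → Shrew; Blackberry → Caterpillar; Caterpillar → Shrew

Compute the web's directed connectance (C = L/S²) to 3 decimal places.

C = 0.130

The web has S = 13 species and L = 22 feeding links.
C = L / S² = 22 / 169 = 0.1302 ≈ 0.130.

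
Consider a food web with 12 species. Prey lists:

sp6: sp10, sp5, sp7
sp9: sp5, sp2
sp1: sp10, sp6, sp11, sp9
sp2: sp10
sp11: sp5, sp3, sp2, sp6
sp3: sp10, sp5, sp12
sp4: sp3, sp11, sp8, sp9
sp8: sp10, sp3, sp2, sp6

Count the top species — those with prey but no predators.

Top species (has prey, but nothing eats it): sp1, sp4.
Count: 2.

2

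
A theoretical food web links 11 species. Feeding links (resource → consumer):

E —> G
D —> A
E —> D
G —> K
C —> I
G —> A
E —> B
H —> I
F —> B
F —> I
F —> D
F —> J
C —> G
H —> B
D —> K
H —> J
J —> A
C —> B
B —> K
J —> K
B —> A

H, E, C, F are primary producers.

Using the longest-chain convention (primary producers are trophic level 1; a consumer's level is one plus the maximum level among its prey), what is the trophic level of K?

Trophic level 3

H is a producer → level 1.
J eats H (level 1); other prey at levels: F 1 → level 2.
K eats J (level 2); other prey at levels: B 2, D 2, G 2 → level 3.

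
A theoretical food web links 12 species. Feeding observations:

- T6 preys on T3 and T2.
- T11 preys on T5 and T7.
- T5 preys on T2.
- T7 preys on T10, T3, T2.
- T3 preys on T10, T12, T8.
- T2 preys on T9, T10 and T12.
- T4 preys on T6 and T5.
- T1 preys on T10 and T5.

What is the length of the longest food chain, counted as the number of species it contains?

One longest chain: T12 → T3 → T6 → T4.
It has 4 species and 3 links.

4 species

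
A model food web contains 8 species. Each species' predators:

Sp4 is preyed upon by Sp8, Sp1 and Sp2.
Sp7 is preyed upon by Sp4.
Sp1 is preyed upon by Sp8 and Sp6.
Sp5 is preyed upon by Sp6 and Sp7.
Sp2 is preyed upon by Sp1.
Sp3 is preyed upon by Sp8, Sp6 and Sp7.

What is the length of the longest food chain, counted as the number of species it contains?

6 species

One longest chain: Sp5 → Sp7 → Sp4 → Sp2 → Sp1 → Sp8.
It has 6 species and 5 links.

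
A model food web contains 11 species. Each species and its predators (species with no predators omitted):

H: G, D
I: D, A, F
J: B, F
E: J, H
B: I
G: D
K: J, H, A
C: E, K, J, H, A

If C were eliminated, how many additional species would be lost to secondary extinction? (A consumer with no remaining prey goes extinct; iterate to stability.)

10

Remove C.
Round 1: E (all prey gone), K (all prey gone) → extinct.
Round 2: J (all prey gone), H (all prey gone) → extinct.
Round 3: B (all prey gone), G (all prey gone) → extinct.
Round 4: I (all prey gone) → extinct.
Round 5: D (all prey gone), A (all prey gone), F (all prey gone) → extinct.
No further losses. Total secondary extinctions: 10.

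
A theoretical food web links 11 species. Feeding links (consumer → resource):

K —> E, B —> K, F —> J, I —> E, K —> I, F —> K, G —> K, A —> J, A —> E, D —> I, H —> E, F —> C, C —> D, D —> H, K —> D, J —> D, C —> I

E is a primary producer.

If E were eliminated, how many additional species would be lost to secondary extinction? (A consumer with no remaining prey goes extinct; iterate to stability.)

10

Remove E.
Round 1: H (all prey gone), I (all prey gone) → extinct.
Round 2: D (all prey gone) → extinct.
Round 3: J (all prey gone), C (all prey gone), K (all prey gone) → extinct.
Round 4: F (all prey gone), G (all prey gone), B (all prey gone), A (all prey gone) → extinct.
No further losses. Total secondary extinctions: 10.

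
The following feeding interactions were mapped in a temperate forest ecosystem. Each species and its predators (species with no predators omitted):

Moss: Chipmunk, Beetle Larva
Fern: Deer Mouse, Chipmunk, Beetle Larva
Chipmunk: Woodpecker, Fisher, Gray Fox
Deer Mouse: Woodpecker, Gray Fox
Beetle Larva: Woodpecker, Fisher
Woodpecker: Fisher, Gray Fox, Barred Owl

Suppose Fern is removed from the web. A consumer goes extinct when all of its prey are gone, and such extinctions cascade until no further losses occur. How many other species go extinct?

Remove Fern.
Round 1: Deer Mouse (all prey gone) → extinct.
No further losses. Total secondary extinctions: 1.

1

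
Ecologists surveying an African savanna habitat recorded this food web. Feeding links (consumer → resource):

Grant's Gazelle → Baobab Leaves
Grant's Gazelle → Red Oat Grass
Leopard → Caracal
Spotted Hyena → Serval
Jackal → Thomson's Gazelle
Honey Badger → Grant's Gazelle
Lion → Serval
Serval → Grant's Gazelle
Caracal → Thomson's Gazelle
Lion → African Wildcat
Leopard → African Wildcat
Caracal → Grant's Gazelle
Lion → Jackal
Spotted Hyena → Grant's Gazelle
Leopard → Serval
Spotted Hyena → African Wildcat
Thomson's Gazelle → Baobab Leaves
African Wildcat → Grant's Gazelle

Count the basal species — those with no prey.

Basal species (no prey listed): Red Oat Grass, Baobab Leaves.
Count: 2.

2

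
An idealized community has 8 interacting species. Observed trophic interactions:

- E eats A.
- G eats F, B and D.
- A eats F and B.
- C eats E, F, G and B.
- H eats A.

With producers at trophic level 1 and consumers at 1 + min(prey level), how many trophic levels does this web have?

Producers (level 1): B, D, F.
Following each consumer down to its lowest-level prey: B → A → E (levels 1 through 3).
All prey of E (A 2) are at level 2 or above, so E is at level 1 + 2 = 3.
Every consumer has at least one prey at level 2 or below, so none exceeds level 3.

3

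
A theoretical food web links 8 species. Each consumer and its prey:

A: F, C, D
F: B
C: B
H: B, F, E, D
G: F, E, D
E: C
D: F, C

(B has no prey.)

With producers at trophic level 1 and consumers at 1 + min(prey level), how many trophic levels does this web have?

3

Producers (level 1): B.
Following each consumer down to its lowest-level prey: B → F → D (levels 1 through 3).
All prey of D (F 2, C 2) are at level 2 or above, so D is at level 1 + 2 = 3.
Every consumer has at least one prey at level 2 or below, so none exceeds level 3.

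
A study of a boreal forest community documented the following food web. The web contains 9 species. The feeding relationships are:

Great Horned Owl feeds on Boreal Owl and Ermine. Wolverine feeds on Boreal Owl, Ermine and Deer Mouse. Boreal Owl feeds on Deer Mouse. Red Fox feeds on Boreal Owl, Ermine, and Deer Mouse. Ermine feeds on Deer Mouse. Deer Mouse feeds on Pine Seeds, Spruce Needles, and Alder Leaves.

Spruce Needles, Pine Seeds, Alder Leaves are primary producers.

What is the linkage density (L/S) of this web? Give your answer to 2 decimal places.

L/S = 1.44

There are L = 13 links among S = 9 species.
L/S = 13/9 = 1.4444 ≈ 1.44.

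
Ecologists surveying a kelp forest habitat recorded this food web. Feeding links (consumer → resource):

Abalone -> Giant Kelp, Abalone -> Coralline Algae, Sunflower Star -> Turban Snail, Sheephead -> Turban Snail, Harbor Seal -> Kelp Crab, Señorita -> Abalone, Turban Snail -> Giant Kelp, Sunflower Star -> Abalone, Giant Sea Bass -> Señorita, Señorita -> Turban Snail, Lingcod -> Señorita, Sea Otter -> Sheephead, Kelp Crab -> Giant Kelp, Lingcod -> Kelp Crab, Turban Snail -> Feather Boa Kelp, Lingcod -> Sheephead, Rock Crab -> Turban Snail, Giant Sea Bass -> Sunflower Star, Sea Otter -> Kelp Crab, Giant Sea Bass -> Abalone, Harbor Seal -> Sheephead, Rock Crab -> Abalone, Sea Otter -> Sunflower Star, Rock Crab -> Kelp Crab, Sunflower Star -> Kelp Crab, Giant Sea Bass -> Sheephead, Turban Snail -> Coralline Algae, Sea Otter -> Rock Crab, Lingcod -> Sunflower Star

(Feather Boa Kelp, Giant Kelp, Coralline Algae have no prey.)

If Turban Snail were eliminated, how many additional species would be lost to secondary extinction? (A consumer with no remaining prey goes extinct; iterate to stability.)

Remove Turban Snail.
Round 1: Sheephead (all prey gone) → extinct.
No further losses. Total secondary extinctions: 1.

1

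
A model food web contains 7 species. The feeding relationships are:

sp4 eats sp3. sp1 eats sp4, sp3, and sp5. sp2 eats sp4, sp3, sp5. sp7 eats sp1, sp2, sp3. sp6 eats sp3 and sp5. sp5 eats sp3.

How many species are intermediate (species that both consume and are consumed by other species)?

4

Intermediate species (has both prey and predators): sp5, sp4, sp1, sp2.
Count: 4.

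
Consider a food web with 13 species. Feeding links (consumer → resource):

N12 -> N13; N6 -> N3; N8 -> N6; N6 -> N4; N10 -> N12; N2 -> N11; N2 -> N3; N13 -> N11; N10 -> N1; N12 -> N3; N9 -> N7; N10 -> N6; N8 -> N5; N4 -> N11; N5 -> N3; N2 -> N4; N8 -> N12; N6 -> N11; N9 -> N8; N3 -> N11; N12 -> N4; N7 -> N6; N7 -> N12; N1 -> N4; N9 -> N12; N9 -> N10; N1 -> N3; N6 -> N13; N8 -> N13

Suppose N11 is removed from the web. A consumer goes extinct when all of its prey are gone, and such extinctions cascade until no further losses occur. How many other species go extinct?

Remove N11.
Round 1: N4 (all prey gone), N3 (all prey gone), N13 (all prey gone) → extinct.
Round 2: N2 (all prey gone), N1 (all prey gone), N6 (all prey gone), N5 (all prey gone), N12 (all prey gone) → extinct.
Round 3: N7 (all prey gone), N10 (all prey gone), N8 (all prey gone) → extinct.
Round 4: N9 (all prey gone) → extinct.
No further losses. Total secondary extinctions: 12.

12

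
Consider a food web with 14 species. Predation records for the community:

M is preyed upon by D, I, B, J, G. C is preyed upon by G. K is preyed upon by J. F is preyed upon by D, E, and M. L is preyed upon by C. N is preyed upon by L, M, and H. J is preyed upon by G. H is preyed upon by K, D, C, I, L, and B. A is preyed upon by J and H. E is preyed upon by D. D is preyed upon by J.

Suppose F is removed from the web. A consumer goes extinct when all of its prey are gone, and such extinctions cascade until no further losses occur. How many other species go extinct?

1

Remove F.
Round 1: E (all prey gone) → extinct.
No further losses. Total secondary extinctions: 1.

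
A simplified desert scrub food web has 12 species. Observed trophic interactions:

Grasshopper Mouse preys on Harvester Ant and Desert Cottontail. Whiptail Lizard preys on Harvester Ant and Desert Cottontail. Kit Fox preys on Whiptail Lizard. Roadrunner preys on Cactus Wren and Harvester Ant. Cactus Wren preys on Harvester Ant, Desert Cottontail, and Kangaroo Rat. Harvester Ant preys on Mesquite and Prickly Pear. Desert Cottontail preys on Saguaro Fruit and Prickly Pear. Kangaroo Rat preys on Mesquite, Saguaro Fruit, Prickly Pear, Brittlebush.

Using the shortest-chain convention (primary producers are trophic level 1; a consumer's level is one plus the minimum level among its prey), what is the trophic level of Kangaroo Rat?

Trophic level 2

Prickly Pear is a producer → level 1.
Kangaroo Rat eats Prickly Pear → level 2.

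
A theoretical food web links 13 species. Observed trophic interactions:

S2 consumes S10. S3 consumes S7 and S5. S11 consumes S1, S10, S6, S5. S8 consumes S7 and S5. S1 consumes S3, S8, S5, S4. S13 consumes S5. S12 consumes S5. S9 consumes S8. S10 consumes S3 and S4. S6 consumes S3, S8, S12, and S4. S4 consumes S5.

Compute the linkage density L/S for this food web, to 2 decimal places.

There are L = 23 links among S = 13 species.
L/S = 23/13 = 1.7692 ≈ 1.77.

L/S = 1.77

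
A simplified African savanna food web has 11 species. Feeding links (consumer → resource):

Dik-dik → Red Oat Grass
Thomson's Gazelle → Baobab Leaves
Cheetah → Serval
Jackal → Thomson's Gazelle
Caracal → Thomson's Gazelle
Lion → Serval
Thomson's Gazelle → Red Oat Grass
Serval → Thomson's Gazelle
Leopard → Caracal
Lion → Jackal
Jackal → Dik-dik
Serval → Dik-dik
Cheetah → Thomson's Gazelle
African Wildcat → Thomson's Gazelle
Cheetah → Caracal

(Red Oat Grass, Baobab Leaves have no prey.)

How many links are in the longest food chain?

3 links

One longest chain: Red Oat Grass → Thomson's Gazelle → Caracal → Leopard.
It has 4 species and 3 links.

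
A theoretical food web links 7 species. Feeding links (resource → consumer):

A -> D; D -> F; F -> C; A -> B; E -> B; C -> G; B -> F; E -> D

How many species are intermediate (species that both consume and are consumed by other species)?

Intermediate species (has both prey and predators): D, B, F, C.
Count: 4.

4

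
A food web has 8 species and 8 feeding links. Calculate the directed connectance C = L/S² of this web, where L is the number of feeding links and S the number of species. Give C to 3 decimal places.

C = 0.125

The web has S = 8 species and L = 8 feeding links.
C = L / S² = 8 / 64 = 0.1250 ≈ 0.125.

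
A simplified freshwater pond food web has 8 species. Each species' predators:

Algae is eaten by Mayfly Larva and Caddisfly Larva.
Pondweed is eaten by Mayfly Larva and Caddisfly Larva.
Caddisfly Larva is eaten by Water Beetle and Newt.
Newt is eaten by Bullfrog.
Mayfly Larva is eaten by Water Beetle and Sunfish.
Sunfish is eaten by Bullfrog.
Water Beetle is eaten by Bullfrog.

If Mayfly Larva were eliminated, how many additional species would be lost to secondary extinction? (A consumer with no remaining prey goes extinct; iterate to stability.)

1

Remove Mayfly Larva.
Round 1: Sunfish (all prey gone) → extinct.
No further losses. Total secondary extinctions: 1.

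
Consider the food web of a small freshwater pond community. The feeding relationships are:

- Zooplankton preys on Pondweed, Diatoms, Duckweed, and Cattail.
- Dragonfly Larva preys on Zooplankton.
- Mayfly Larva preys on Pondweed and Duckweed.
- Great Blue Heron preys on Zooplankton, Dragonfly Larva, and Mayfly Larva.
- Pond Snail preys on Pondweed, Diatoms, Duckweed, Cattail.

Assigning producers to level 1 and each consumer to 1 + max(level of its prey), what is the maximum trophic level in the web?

Producers (level 1): Duckweed, Cattail, Pondweed, Diatoms.
Duckweed → Zooplankton → Dragonfly Larva → Great Blue Heron gives Great Blue Heron level 4.
No species has a prey at level 4, so no species reaches level 5.

4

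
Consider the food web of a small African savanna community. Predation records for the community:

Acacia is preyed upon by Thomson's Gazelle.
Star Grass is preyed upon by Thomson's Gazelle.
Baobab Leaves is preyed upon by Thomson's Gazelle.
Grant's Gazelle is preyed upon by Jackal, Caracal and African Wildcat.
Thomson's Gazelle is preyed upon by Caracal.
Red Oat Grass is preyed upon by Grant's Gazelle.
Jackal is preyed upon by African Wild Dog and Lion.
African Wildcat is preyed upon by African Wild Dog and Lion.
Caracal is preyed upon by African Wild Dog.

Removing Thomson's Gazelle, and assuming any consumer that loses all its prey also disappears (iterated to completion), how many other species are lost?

0

Remove Thomson's Gazelle.
Every predator of it retains at least one other prey: Caracal still has Grant's Gazelle.
No consumer loses all prey, so no secondary extinctions occur.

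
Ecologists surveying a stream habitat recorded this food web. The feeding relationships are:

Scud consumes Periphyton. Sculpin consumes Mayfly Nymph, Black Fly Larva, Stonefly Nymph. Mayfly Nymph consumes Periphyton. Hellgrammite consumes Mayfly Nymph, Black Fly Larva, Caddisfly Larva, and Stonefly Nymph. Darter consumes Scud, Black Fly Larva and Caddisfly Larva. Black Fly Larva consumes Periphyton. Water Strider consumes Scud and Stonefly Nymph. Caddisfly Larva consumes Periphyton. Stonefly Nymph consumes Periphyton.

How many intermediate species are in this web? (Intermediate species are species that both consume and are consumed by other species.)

Intermediate species (has both prey and predators): Caddisfly Larva, Scud, Black Fly Larva, Stonefly Nymph, Mayfly Nymph.
Count: 5.

5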